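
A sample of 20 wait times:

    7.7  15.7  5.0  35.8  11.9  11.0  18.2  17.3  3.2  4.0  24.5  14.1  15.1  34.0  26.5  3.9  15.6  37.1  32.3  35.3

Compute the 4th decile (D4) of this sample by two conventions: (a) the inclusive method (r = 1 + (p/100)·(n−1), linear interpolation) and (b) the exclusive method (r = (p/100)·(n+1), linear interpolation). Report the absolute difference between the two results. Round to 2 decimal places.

0.20

Sorted: 3.2, 3.9, 4.0, 5.0, 7.7, 11.0, 11.9, 14.1, 15.1, 15.6, 15.7, 17.3, 18.2, 24.5, 26.5, 32.3, 34.0, 35.3, 35.8, 37.1.
n = 20.
(a) r = 8.6; between ranks 8 (14.1) and 9 (15.1): 14.7.
(b) r = 8.4; between ranks 8 (14.1) and 9 (15.1): 14.5.
|14.7 − 14.5| = 0.2.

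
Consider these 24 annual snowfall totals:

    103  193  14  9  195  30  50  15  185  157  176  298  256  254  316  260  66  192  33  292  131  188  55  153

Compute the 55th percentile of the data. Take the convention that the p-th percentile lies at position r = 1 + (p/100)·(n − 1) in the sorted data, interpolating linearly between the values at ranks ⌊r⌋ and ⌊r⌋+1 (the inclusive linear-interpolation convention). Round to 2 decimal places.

181.85

Sorted: 9, 14, 15, 30, 33, 50, 55, 66, 103, 131, 153, 157, 176, 185, 188, 192, 193, 195, 254, 256, 260, 292, 298, 316.
n = 24.
r = 1 + (55/100)·(24 − 1) = 1 + 12.65 = 13.65.
Rank 13 is 176 and rank 14 is 185.
Interpolate: 176 + 0.65·(185 − 176) = 176 + 0.65·9 = 181.85.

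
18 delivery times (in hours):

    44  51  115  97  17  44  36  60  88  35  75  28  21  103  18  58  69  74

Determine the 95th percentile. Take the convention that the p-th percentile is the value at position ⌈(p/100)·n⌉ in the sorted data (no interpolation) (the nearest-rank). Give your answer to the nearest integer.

Sorted: 17, 18, 21, 28, 35, 36, 44, 44, 51, 58, 60, 69, 74, 75, 88, 97, 103, 115.
n = 18.
Position = ⌈95/100 · 18⌉ = ⌈17.1⌉ = 18.
The value at rank 18 is 115.

115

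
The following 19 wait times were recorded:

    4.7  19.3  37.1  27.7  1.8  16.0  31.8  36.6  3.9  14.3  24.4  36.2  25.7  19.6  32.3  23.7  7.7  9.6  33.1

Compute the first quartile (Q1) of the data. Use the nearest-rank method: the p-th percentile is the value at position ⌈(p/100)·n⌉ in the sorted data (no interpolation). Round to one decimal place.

9.6

Sorted: 1.8, 3.9, 4.7, 7.7, 9.6, 14.3, 16.0, 19.3, 19.6, 23.7, 24.4, 25.7, 27.7, 31.8, 32.3, 33.1, 36.2, 36.6, 37.1.
n = 19.
Position = ⌈25/100 · 19⌉ = ⌈4.75⌉ = 5.
The value at rank 5 is 9.6.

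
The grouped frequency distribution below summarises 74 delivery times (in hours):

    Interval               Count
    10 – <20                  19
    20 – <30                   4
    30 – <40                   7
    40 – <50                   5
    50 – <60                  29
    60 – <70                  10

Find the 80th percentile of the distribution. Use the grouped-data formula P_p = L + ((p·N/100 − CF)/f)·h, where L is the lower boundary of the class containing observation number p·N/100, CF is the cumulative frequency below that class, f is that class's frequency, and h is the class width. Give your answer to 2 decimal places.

58.34

N = 74; target position k = 80/100 · 74 = 59.2.
Cumulative frequencies: 19, 23, 30, 35, 64, 74.
Observation 59.2 falls in the class 50 – <60.
L = 50, CF = 35, f = 29, h = 10.
P80 = 50 + ((59.2 − 35)/29)·10 = 50 + 8.34483 = 58.3448.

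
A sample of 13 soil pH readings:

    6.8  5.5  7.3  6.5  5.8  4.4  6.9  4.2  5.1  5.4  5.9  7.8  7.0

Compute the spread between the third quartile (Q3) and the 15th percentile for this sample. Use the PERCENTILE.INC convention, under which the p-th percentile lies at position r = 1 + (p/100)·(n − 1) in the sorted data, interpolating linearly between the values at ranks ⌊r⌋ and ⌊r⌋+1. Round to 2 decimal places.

Sorted: 4.2, 4.4, 5.1, 5.4, 5.5, 5.8, 5.9, 6.5, 6.8, 6.9, 7.0, 7.3, 7.8.
n = 13.
P15: r = 2.8; ranks 2–3 are 4.4, 5.1; interpolating gives 4.96.
P75: r = 10 (integer) → 6.9.
Difference: 6.9 − 4.96 = 1.94.

1.94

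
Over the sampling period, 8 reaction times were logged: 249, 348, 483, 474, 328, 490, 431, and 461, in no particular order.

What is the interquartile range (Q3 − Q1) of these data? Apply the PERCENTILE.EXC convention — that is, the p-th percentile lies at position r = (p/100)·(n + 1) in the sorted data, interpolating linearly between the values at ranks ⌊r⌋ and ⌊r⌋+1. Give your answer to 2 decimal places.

Sorted: 249, 328, 348, 431, 461, 474, 483, 490.
n = 8.
P25: r = 2.25; ranks 2–3 are 328, 348; interpolating gives 333.
P75: r = 6.75; ranks 6–7 are 474, 483; interpolating gives 480.75.
Difference: 480.75 − 333 = 147.75.

147.75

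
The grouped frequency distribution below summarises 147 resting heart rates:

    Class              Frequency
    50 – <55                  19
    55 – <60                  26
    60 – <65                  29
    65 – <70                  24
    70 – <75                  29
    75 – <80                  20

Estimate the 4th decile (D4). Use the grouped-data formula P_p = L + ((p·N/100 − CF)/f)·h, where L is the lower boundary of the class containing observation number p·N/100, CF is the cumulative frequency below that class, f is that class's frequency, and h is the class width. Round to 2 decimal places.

62.38

N = 147; target position k = 40/100 · 147 = 58.8.
Cumulative frequencies: 19, 45, 74, 98, 127, 147.
Observation 58.8 falls in the class 60 – <65.
L = 60, CF = 45, f = 29, h = 5.
P40 = 60 + ((58.8 − 45)/29)·5 = 60 + 2.37931 = 62.3793.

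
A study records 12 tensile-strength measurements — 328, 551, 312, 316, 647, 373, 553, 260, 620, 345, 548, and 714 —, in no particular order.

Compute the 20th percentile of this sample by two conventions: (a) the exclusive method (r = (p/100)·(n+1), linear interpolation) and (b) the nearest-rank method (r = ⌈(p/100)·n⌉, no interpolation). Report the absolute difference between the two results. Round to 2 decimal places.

1.60

Sorted: 260, 312, 316, 328, 345, 373, 548, 551, 553, 620, 647, 714.
n = 12.
(a) r = 2.6; between ranks 2 (312) and 3 (316): 314.4.
(b) the nearest-rank method: rank 3 → 316.
|314.4 − 316| = 1.6.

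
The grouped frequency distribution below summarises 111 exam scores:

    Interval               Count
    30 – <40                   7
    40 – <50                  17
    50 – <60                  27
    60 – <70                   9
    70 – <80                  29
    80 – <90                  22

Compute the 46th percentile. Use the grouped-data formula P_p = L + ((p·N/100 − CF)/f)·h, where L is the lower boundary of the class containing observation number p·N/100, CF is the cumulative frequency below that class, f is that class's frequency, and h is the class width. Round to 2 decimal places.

N = 111; target position k = 46/100 · 111 = 51.06.
Cumulative frequencies: 7, 24, 51, 60, 89, 111.
Observation 51.06 falls in the class 60 – <70.
L = 60, CF = 51, f = 9, h = 10.
P46 = 60 + ((51.06 − 51)/9)·10 = 60 + 0.0666667 = 60.0667.

60.07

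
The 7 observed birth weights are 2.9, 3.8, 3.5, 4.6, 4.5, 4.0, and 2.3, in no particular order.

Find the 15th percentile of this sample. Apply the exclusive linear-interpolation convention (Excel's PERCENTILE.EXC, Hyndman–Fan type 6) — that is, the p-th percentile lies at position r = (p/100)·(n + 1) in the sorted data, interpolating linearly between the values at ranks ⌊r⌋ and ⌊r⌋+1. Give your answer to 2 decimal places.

Sorted: 2.3, 2.9, 3.5, 3.8, 4.0, 4.5, 4.6.
n = 7.
r = (15/100)·(7 + 1) = 1.2.
Rank 1 is 2.3 and rank 2 is 2.9.
Interpolate: 2.3 + 0.2·(2.9 − 2.3) = 2.3 + 0.2·0.6 = 2.42.

2.42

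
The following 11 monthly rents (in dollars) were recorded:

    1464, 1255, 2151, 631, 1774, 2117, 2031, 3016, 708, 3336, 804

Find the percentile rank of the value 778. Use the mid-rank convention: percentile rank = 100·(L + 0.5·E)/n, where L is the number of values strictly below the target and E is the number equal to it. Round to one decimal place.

Sorted: 631, 708, 804, 1255, 1464, 1774, 2031, 2117, 2151, 3016, 3336.
Count below 778: L = 2; count equal: E = 0; n = 11.
Percentile rank = 100·(2 + 0.5·0)/11 = 100·2/11 = 18.18.

18.2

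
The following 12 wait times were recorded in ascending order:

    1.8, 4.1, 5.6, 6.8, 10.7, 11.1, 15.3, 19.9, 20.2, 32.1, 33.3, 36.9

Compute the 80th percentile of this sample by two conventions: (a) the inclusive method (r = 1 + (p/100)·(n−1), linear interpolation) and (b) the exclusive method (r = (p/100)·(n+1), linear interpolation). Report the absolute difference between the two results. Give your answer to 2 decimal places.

2.86

n = 12.
(a) r = 9.8; between ranks 9 (20.2) and 10 (32.1): 29.72.
(b) r = 10.4; between ranks 10 (32.1) and 11 (33.3): 32.58.
|29.72 − 32.58| = 2.86.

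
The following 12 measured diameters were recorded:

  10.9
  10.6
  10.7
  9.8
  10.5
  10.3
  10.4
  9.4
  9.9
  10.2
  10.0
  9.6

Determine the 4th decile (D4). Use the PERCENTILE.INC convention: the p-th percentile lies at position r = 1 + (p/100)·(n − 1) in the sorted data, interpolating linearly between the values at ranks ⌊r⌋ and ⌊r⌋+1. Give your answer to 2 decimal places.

Sorted: 9.4, 9.6, 9.8, 9.9, 10.0, 10.2, 10.3, 10.4, 10.5, 10.6, 10.7, 10.9.
n = 12.
r = 1 + (40/100)·(12 − 1) = 1 + 4.4 = 5.4.
Rank 5 is 10.0 and rank 6 is 10.2.
Interpolate: 10.0 + 0.4·(10.2 − 10.0) = 10.0 + 0.4·0.2 = 10.08.

10.08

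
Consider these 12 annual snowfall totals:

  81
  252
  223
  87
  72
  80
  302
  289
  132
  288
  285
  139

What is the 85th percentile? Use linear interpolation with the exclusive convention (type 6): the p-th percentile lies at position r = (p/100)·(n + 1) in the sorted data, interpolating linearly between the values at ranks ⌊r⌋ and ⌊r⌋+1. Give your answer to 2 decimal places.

Sorted: 72, 80, 81, 87, 132, 139, 223, 252, 285, 288, 289, 302.
n = 12.
r = (85/100)·(12 + 1) = 11.05.
Rank 11 is 289 and rank 12 is 302.
Interpolate: 289 + 0.05·(302 − 289) = 289 + 0.05·13 = 289.65.

289.65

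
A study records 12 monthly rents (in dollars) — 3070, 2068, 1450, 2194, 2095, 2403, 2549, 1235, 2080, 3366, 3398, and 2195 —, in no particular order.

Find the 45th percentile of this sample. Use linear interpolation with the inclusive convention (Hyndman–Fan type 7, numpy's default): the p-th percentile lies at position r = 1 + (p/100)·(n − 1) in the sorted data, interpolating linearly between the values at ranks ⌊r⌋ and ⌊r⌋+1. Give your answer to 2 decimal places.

Sorted: 1235, 1450, 2068, 2080, 2095, 2194, 2195, 2403, 2549, 3070, 3366, 3398.
n = 12.
r = 1 + (45/100)·(12 − 1) = 1 + 4.95 = 5.95.
Rank 5 is 2095 and rank 6 is 2194.
Interpolate: 2095 + 0.95·(2194 − 2095) = 2095 + 0.95·99 = 2189.05.

2189.05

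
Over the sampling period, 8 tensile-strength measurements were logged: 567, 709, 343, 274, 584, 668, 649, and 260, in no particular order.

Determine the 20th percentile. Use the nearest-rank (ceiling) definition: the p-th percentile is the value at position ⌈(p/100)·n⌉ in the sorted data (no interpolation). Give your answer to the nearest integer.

Sorted: 260, 274, 343, 567, 584, 649, 668, 709.
n = 8.
Position = ⌈20/100 · 8⌉ = ⌈1.6⌉ = 2.
The value at rank 2 is 274.

274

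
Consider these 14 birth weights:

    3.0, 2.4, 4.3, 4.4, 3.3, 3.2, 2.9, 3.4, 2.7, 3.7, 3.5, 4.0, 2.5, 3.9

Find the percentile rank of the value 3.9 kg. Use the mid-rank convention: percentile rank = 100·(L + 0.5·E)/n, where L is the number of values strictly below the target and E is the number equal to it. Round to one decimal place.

75.0

Sorted: 2.4, 2.5, 2.7, 2.9, 3.0, 3.2, 3.3, 3.4, 3.5, 3.7, 3.9, 4.0, 4.3, 4.4.
Count below 3.9: L = 10; count equal: E = 1; n = 14.
Percentile rank = 100·(10 + 0.5·1)/14 = 100·10.5/14 = 75.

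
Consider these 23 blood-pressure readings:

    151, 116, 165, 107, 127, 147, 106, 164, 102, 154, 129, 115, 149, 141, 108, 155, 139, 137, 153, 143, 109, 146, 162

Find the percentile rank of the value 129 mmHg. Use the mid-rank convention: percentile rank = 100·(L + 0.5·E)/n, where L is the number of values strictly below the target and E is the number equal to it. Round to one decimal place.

37.0

Sorted: 102, 106, 107, 108, 109, 115, 116, 127, 129, 137, 139, 141, 143, 146, 147, 149, 151, 153, 154, 155, 162, 164, 165.
Count below 129: L = 8; count equal: E = 1; n = 23.
Percentile rank = 100·(8 + 0.5·1)/23 = 100·8.5/23 = 36.96.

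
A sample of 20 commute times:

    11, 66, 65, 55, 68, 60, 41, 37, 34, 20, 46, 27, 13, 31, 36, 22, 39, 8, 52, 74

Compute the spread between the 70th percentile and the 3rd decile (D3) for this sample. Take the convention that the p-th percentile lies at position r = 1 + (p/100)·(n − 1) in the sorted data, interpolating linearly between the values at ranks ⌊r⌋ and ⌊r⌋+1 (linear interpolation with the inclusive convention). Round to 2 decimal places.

Sorted: 8, 11, 13, 20, 22, 27, 31, 34, 36, 37, 39, 41, 46, 52, 55, 60, 65, 66, 68, 74.
n = 20.
P30: r = 6.7; ranks 6–7 are 27, 31; interpolating gives 29.8.
P70: r = 14.3; ranks 14–15 are 52, 55; interpolating gives 52.9.
Difference: 52.9 − 29.8 = 23.1.

23.10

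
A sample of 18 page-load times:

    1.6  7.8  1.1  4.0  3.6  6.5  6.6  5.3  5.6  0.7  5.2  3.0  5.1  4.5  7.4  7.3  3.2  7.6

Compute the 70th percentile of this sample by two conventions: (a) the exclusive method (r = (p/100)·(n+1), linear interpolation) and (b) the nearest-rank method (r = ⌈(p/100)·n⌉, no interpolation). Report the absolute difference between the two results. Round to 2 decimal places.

Sorted: 0.7, 1.1, 1.6, 3.0, 3.2, 3.6, 4.0, 4.5, 5.1, 5.2, 5.3, 5.6, 6.5, 6.6, 7.3, 7.4, 7.6, 7.8.
n = 18.
(a) r = 13.3; between ranks 13 (6.5) and 14 (6.6): 6.53.
(b) the nearest-rank method: rank 13 → 6.5.
|6.53 − 6.5| = 0.03.

0.03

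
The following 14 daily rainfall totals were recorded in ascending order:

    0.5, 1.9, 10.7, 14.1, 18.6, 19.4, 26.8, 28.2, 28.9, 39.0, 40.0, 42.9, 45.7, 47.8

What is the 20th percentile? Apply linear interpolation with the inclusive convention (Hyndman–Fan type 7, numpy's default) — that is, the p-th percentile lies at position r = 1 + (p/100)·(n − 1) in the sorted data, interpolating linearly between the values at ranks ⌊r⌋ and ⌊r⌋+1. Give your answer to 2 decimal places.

n = 14.
r = 1 + (20/100)·(14 − 1) = 1 + 2.6 = 3.6.
Rank 3 is 10.7 and rank 4 is 14.1.
Interpolate: 10.7 + 0.6·(14.1 − 10.7) = 10.7 + 0.6·3.4 = 12.74.

12.74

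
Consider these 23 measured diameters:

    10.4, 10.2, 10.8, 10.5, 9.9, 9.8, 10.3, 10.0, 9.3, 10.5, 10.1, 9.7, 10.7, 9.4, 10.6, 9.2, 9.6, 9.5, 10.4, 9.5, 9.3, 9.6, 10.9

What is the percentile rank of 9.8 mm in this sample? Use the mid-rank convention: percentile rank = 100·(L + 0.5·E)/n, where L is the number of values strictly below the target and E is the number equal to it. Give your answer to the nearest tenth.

Sorted: 9.2, 9.3, 9.3, 9.4, 9.5, 9.5, 9.6, 9.6, 9.7, 9.8, 9.9, 10.0, 10.1, 10.2, 10.3, 10.4, 10.4, 10.5, 10.5, 10.6, 10.7, 10.8, 10.9.
Count below 9.8: L = 9; count equal: E = 1; n = 23.
Percentile rank = 100·(9 + 0.5·1)/23 = 100·9.5/23 = 41.3.

41.3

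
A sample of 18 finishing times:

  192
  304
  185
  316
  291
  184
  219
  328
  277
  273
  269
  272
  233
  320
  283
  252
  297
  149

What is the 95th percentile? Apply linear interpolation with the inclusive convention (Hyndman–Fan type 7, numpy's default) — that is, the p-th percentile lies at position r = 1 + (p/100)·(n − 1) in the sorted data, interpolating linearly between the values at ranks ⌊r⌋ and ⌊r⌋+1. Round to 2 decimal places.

321.20

Sorted: 149, 184, 185, 192, 219, 233, 252, 269, 272, 273, 277, 283, 291, 297, 304, 316, 320, 328.
n = 18.
r = 1 + (95/100)·(18 − 1) = 1 + 16.15 = 17.15.
Rank 17 is 320 and rank 18 is 328.
Interpolate: 320 + 0.15·(328 − 320) = 320 + 0.15·8 = 321.2.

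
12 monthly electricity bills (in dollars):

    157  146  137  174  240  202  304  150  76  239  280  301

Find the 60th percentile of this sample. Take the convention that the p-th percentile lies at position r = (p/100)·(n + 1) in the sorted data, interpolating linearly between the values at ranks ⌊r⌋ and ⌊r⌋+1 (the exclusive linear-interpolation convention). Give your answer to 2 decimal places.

231.60

Sorted: 76, 137, 146, 150, 157, 174, 202, 239, 240, 280, 301, 304.
n = 12.
r = (60/100)·(12 + 1) = 7.8.
Rank 7 is 202 and rank 8 is 239.
Interpolate: 202 + 0.8·(239 − 202) = 202 + 0.8·37 = 231.6.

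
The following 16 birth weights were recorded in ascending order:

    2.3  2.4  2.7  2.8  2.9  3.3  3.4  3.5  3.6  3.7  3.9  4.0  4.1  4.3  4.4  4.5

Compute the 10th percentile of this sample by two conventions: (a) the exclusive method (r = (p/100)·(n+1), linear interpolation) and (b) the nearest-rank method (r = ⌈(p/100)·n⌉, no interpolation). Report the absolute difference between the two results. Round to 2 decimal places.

n = 16.
(a) r = 1.7; between ranks 1 (2.3) and 2 (2.4): 2.37.
(b) the nearest-rank method: rank 2 → 2.4.
|2.37 − 2.4| = 0.03.

0.03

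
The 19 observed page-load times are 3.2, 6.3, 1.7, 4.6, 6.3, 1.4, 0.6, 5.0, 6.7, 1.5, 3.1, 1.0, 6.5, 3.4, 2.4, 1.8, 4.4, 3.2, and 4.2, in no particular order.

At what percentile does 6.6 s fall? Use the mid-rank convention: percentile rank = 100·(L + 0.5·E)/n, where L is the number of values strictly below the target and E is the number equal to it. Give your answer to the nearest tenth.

Sorted: 0.6, 1.0, 1.4, 1.5, 1.7, 1.8, 2.4, 3.1, 3.2, 3.2, 3.4, 4.2, 4.4, 4.6, 5.0, 6.3, 6.3, 6.5, 6.7.
Count below 6.6: L = 18; count equal: E = 0; n = 19.
Percentile rank = 100·(18 + 0.5·0)/19 = 100·18/19 = 94.74.

94.7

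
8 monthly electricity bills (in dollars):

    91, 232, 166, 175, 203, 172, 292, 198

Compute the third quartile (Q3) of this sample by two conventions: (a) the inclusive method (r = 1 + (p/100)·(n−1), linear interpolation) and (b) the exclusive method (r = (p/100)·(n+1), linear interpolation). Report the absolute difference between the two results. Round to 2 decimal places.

14.50

Sorted: 91, 166, 172, 175, 198, 203, 232, 292.
n = 8.
(a) r = 6.25; between ranks 6 (203) and 7 (232): 210.25.
(b) r = 6.75; between ranks 6 (203) and 7 (232): 224.75.
|210.25 − 224.75| = 14.5.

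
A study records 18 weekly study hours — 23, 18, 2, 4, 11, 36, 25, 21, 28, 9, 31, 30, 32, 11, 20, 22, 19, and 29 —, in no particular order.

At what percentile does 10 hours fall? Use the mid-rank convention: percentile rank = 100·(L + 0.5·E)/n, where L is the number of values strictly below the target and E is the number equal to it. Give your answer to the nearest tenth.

16.7

Sorted: 2, 4, 9, 11, 11, 18, 19, 20, 21, 22, 23, 25, 28, 29, 30, 31, 32, 36.
Count below 10: L = 3; count equal: E = 0; n = 18.
Percentile rank = 100·(3 + 0.5·0)/18 = 100·3/18 = 16.67.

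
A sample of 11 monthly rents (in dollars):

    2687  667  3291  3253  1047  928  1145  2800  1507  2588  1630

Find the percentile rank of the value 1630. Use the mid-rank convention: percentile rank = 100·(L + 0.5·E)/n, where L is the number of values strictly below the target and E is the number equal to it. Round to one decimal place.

50.0

Sorted: 667, 928, 1047, 1145, 1507, 1630, 2588, 2687, 2800, 3253, 3291.
Count below 1630: L = 5; count equal: E = 1; n = 11.
Percentile rank = 100·(5 + 0.5·1)/11 = 100·5.5/11 = 50.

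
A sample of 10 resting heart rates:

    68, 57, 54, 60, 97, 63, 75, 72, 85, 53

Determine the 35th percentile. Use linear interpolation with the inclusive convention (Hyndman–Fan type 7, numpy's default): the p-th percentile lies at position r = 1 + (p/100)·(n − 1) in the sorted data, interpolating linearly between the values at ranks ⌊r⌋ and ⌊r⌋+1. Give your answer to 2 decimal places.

Sorted: 53, 54, 57, 60, 63, 68, 72, 75, 85, 97.
n = 10.
r = 1 + (35/100)·(10 − 1) = 1 + 3.15 = 4.15.
Rank 4 is 60 and rank 5 is 63.
Interpolate: 60 + 0.15·(63 − 60) = 60 + 0.15·3 = 60.45.

60.45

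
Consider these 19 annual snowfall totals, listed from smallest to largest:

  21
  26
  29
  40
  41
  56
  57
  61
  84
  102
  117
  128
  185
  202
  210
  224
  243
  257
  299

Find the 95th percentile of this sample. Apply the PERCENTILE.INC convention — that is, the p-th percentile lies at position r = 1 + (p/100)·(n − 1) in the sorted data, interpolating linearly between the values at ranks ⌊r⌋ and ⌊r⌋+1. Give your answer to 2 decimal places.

n = 19.
r = 1 + (95/100)·(19 − 1) = 1 + 17.1 = 18.1.
Rank 18 is 257 and rank 19 is 299.
Interpolate: 257 + 0.1·(299 − 257) = 257 + 0.1·42 = 261.2.

261.20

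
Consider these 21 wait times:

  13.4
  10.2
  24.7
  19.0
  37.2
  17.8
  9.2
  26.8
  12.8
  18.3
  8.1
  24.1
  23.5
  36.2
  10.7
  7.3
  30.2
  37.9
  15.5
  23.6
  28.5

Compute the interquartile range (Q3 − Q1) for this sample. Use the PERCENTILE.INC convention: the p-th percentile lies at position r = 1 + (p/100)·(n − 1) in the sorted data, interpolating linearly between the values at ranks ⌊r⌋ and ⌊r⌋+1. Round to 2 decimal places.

14.00

Sorted: 7.3, 8.1, 9.2, 10.2, 10.7, 12.8, 13.4, 15.5, 17.8, 18.3, 19.0, 23.5, 23.6, 24.1, 24.7, 26.8, 28.5, 30.2, 36.2, 37.2, 37.9.
n = 21.
P25: r = 6 (integer) → 12.8.
P75: r = 16 (integer) → 26.8.
Difference: 26.8 − 12.8 = 14.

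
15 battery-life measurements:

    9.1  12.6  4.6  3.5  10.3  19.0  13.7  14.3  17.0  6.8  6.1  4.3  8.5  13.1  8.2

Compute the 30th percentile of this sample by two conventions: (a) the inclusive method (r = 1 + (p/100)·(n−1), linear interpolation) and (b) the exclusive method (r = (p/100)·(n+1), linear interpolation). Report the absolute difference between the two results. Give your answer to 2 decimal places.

0.42

Sorted: 3.5, 4.3, 4.6, 6.1, 6.8, 8.2, 8.5, 9.1, 10.3, 12.6, 13.1, 13.7, 14.3, 17.0, 19.0.
n = 15.
(a) r = 5.2; between ranks 5 (6.8) and 6 (8.2): 7.08.
(b) r = 4.8; between ranks 4 (6.1) and 5 (6.8): 6.66.
|7.08 − 6.66| = 0.42.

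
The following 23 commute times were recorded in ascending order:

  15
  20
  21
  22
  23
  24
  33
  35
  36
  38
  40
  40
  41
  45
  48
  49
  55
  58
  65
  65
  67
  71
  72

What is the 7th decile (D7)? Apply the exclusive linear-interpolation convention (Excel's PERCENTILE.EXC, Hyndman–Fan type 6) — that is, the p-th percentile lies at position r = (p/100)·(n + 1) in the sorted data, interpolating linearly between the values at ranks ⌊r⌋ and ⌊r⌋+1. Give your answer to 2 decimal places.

53.80

n = 23.
r = (70/100)·(23 + 1) = 16.8.
Rank 16 is 49 and rank 17 is 55.
Interpolate: 49 + 0.8·(55 − 49) = 49 + 0.8·6 = 53.8.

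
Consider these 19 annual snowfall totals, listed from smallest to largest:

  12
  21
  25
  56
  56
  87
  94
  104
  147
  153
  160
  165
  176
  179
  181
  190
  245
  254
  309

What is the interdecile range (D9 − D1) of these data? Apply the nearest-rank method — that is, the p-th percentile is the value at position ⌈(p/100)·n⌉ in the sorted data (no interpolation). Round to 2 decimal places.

n = 19.
P10: rank ⌈10/100·19⌉ = 2 → 21.
P90: rank ⌈90/100·19⌉ = 18 → 254.
Difference: 254 − 21 = 233.

233.00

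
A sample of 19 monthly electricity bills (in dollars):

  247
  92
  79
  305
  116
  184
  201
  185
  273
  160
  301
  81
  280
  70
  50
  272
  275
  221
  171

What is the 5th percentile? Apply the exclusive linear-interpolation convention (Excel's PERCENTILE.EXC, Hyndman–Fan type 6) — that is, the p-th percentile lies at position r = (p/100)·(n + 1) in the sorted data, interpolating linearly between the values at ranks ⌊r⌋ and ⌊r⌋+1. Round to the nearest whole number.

Sorted: 50, 70, 79, 81, 92, 116, 160, 171, 184, 185, 201, 221, 247, 272, 273, 275, 280, 301, 305.
n = 19.
r = (5/100)·(19 + 1) = 1.
r is an integer, so P5 is the value at rank 1: 50.

50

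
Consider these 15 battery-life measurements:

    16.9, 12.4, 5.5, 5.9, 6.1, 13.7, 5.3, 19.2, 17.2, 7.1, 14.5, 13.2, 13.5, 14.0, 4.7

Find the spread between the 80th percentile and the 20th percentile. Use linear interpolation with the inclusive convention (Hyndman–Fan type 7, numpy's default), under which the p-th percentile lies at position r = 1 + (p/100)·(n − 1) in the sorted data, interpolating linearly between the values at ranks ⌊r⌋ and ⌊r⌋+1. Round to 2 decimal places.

Sorted: 4.7, 5.3, 5.5, 5.9, 6.1, 7.1, 12.4, 13.2, 13.5, 13.7, 14.0, 14.5, 16.9, 17.2, 19.2.
n = 15.
P20: r = 3.8; ranks 3–4 are 5.5, 5.9; interpolating gives 5.82.
P80: r = 12.2; ranks 12–13 are 14.5, 16.9; interpolating gives 14.98.
Difference: 14.98 − 5.82 = 9.16.

9.16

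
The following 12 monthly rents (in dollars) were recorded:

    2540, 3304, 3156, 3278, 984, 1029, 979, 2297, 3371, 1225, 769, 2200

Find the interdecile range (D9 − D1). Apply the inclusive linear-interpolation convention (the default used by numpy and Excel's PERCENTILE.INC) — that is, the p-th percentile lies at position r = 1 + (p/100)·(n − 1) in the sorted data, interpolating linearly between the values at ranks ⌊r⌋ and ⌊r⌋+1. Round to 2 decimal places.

2321.90

Sorted: 769, 979, 984, 1029, 1225, 2200, 2297, 2540, 3156, 3278, 3304, 3371.
n = 12.
P10: r = 2.1; ranks 2–3 are 979, 984; interpolating gives 979.5.
P90: r = 10.9; ranks 10–11 are 3278, 3304; interpolating gives 3301.4.
Difference: 3301.4 − 979.5 = 2321.9.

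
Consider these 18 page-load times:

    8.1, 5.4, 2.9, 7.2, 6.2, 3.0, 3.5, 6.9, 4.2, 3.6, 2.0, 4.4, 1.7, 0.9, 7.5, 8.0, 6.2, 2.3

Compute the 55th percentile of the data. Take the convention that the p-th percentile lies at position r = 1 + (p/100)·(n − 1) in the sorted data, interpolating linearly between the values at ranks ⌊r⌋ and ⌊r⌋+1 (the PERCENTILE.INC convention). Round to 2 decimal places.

Sorted: 0.9, 1.7, 2.0, 2.3, 2.9, 3.0, 3.5, 3.6, 4.2, 4.4, 5.4, 6.2, 6.2, 6.9, 7.2, 7.5, 8.0, 8.1.
n = 18.
r = 1 + (55/100)·(18 − 1) = 1 + 9.35 = 10.35.
Rank 10 is 4.4 and rank 11 is 5.4.
Interpolate: 4.4 + 0.35·(5.4 − 4.4) = 4.4 + 0.35·1 = 4.75.

4.75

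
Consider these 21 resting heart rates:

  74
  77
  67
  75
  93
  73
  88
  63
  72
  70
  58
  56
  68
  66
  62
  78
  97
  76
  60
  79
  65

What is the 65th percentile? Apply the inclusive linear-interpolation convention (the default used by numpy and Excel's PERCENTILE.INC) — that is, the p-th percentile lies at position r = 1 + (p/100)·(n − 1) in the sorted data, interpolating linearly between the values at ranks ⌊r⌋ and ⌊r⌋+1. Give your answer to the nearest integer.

75

Sorted: 56, 58, 60, 62, 63, 65, 66, 67, 68, 70, 72, 73, 74, 75, 76, 77, 78, 79, 88, 93, 97.
n = 21.
r = 1 + (65/100)·(21 − 1) = 1 + 13 = 14.
r is an integer, so P65 is the value at rank 14: 75.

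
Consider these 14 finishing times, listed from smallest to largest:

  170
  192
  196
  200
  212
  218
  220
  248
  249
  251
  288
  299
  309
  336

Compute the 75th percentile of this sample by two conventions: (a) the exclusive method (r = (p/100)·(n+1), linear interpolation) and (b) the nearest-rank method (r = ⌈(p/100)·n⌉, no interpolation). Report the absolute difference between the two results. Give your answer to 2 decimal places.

2.75

n = 14.
(a) r = 11.25; between ranks 11 (288) and 12 (299): 290.75.
(b) the nearest-rank method: rank 11 → 288.
|290.75 − 288| = 2.75.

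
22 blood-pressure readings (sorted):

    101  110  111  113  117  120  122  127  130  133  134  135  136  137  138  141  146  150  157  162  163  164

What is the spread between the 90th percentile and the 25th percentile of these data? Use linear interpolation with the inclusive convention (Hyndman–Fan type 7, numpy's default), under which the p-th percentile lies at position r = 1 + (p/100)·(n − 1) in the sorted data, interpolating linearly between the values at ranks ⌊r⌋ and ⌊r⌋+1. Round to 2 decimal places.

41.00

n = 22.
P25: r = 6.25; ranks 6–7 are 120, 122; interpolating gives 120.5.
P90: r = 19.9; ranks 19–20 are 157, 162; interpolating gives 161.5.
Difference: 161.5 − 120.5 = 41.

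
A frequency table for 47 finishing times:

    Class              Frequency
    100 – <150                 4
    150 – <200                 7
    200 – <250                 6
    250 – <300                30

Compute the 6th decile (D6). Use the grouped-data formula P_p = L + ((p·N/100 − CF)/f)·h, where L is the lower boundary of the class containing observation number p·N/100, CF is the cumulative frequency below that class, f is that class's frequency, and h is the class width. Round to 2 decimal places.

268.67

N = 47; target position k = 60/100 · 47 = 28.2.
Cumulative frequencies: 4, 11, 17, 47.
Observation 28.2 falls in the class 250 – <300.
L = 250, CF = 17, f = 30, h = 50.
P60 = 250 + ((28.2 − 17)/30)·50 = 250 + 18.6667 = 268.667.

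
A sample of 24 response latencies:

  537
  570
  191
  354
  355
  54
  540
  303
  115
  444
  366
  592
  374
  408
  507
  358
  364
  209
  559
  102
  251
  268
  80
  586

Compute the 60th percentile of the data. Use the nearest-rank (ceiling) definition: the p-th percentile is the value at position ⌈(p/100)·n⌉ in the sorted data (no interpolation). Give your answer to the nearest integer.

374

Sorted: 54, 80, 102, 115, 191, 209, 251, 268, 303, 354, 355, 358, 364, 366, 374, 408, 444, 507, 537, 540, 559, 570, 586, 592.
n = 24.
Position = ⌈60/100 · 24⌉ = ⌈14.4⌉ = 15.
The value at rank 15 is 374.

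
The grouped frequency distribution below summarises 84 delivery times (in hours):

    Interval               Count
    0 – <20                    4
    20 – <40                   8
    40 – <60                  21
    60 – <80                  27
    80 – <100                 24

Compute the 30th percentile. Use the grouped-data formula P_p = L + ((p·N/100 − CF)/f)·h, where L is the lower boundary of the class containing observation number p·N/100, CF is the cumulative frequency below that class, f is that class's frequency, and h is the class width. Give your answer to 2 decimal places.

52.57

N = 84; target position k = 30/100 · 84 = 25.2.
Cumulative frequencies: 4, 12, 33, 60, 84.
Observation 25.2 falls in the class 40 – <60.
L = 40, CF = 12, f = 21, h = 20.
P30 = 40 + ((25.2 − 12)/21)·20 = 40 + 12.5714 = 52.5714.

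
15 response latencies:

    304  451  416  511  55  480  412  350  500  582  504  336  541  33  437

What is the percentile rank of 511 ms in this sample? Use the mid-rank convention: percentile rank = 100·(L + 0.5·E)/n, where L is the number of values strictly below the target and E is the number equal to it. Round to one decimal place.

83.3

Sorted: 33, 55, 304, 336, 350, 412, 416, 437, 451, 480, 500, 504, 511, 541, 582.
Count below 511: L = 12; count equal: E = 1; n = 15.
Percentile rank = 100·(12 + 0.5·1)/15 = 100·12.5/15 = 83.33.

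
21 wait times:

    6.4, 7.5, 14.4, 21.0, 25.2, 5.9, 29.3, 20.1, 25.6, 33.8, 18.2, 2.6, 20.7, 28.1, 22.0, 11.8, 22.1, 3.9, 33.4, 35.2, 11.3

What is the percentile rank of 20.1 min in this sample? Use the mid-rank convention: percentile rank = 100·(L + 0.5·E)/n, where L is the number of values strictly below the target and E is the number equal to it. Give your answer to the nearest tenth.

Sorted: 2.6, 3.9, 5.9, 6.4, 7.5, 11.3, 11.8, 14.4, 18.2, 20.1, 20.7, 21.0, 22.0, 22.1, 25.2, 25.6, 28.1, 29.3, 33.4, 33.8, 35.2.
Count below 20.1: L = 9; count equal: E = 1; n = 21.
Percentile rank = 100·(9 + 0.5·1)/21 = 100·9.5/21 = 45.24.

45.2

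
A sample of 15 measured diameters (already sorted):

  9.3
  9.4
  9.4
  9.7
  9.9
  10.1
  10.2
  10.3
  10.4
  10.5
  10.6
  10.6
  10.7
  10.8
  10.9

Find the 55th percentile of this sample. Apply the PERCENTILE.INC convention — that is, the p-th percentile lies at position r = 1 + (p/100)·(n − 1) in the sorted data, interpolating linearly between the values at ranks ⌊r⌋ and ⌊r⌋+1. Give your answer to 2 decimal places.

n = 15.
r = 1 + (55/100)·(15 − 1) = 1 + 7.7 = 8.7.
Rank 8 is 10.3 and rank 9 is 10.4.
Interpolate: 10.3 + 0.7·(10.4 − 10.3) = 10.3 + 0.7·0.1 = 10.37.

10.37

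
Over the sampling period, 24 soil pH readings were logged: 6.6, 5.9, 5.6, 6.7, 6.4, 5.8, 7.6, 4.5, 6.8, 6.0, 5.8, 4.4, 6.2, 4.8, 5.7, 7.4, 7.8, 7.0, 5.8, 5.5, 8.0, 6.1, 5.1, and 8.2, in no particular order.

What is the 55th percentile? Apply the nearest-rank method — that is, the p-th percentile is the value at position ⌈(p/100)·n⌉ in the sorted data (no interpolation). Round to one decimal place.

6.2

Sorted: 4.4, 4.5, 4.8, 5.1, 5.5, 5.6, 5.7, 5.8, 5.8, 5.8, 5.9, 6.0, 6.1, 6.2, 6.4, 6.6, 6.7, 6.8, 7.0, 7.4, 7.6, 7.8, 8.0, 8.2.
n = 24.
Position = ⌈55/100 · 24⌉ = ⌈13.2⌉ = 14.
The value at rank 14 is 6.2.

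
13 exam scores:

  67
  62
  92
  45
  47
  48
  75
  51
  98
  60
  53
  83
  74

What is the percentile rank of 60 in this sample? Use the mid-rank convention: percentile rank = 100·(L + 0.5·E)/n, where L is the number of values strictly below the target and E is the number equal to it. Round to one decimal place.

42.3

Sorted: 45, 47, 48, 51, 53, 60, 62, 67, 74, 75, 83, 92, 98.
Count below 60: L = 5; count equal: E = 1; n = 13.
Percentile rank = 100·(5 + 0.5·1)/13 = 100·5.5/13 = 42.31.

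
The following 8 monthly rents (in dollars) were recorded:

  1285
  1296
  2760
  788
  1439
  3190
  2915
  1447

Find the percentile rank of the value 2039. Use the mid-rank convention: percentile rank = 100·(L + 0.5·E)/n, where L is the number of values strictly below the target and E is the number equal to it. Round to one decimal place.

Sorted: 788, 1285, 1296, 1439, 1447, 2760, 2915, 3190.
Count below 2039: L = 5; count equal: E = 0; n = 8.
Percentile rank = 100·(5 + 0.5·0)/8 = 100·5/8 = 62.5.

62.5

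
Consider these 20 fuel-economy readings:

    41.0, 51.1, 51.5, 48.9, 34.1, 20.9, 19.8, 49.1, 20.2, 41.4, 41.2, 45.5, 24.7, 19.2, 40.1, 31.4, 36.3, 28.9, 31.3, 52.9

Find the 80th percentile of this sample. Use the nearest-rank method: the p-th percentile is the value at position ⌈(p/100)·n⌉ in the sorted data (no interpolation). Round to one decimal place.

Sorted: 19.2, 19.8, 20.2, 20.9, 24.7, 28.9, 31.3, 31.4, 34.1, 36.3, 40.1, 41.0, 41.2, 41.4, 45.5, 48.9, 49.1, 51.1, 51.5, 52.9.
n = 20.
Position = ⌈80/100 · 20⌉ = ⌈16⌉ = 16.
The value at rank 16 is 48.9.

48.9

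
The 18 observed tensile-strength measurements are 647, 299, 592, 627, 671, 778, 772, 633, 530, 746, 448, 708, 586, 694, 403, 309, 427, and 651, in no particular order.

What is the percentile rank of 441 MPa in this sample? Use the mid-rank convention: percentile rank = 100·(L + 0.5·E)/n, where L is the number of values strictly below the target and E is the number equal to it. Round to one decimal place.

Sorted: 299, 309, 403, 427, 448, 530, 586, 592, 627, 633, 647, 651, 671, 694, 708, 746, 772, 778.
Count below 441: L = 4; count equal: E = 0; n = 18.
Percentile rank = 100·(4 + 0.5·0)/18 = 100·4/18 = 22.22.

22.2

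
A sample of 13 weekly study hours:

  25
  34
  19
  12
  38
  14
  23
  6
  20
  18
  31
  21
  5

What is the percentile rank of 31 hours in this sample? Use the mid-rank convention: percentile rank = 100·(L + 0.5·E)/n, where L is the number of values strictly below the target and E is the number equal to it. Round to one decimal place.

Sorted: 5, 6, 12, 14, 18, 19, 20, 21, 23, 25, 31, 34, 38.
Count below 31: L = 10; count equal: E = 1; n = 13.
Percentile rank = 100·(10 + 0.5·1)/13 = 100·10.5/13 = 80.77.

80.8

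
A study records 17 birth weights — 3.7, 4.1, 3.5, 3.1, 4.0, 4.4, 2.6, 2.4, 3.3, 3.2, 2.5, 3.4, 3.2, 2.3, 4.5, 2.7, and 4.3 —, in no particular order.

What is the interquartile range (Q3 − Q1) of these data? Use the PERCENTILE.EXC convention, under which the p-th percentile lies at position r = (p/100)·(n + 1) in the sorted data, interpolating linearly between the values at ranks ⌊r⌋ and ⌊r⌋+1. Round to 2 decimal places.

1.40

Sorted: 2.3, 2.4, 2.5, 2.6, 2.7, 3.1, 3.2, 3.2, 3.3, 3.4, 3.5, 3.7, 4.0, 4.1, 4.3, 4.4, 4.5.
n = 17.
P25: r = 4.5; ranks 4–5 are 2.6, 2.7; interpolating gives 2.65.
P75: r = 13.5; ranks 13–14 are 4.0, 4.1; interpolating gives 4.05.
Difference: 4.05 − 2.65 = 1.4.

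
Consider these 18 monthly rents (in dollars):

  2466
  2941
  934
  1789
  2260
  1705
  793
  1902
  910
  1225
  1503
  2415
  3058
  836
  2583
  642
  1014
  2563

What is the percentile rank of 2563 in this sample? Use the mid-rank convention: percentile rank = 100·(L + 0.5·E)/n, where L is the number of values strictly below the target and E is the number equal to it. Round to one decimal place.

Sorted: 642, 793, 836, 910, 934, 1014, 1225, 1503, 1705, 1789, 1902, 2260, 2415, 2466, 2563, 2583, 2941, 3058.
Count below 2563: L = 14; count equal: E = 1; n = 18.
Percentile rank = 100·(14 + 0.5·1)/18 = 100·14.5/18 = 80.56.

80.6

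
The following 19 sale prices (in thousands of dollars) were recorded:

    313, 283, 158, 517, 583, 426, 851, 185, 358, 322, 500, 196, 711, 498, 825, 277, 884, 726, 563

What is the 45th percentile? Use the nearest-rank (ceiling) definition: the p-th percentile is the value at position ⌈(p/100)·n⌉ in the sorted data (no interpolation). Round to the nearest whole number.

426

Sorted: 158, 185, 196, 277, 283, 313, 322, 358, 426, 498, 500, 517, 563, 583, 711, 726, 825, 851, 884.
n = 19.
Position = ⌈45/100 · 19⌉ = ⌈8.55⌉ = 9.
The value at rank 9 is 426.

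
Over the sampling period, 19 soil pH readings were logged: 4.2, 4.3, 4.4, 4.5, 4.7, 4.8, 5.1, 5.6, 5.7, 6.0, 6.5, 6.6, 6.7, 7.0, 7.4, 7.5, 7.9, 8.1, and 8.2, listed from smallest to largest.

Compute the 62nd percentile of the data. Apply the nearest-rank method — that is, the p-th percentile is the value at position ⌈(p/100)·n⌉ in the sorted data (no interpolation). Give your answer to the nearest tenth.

6.6

n = 19.
Position = ⌈62/100 · 19⌉ = ⌈11.78⌉ = 12.
The value at rank 12 is 6.6.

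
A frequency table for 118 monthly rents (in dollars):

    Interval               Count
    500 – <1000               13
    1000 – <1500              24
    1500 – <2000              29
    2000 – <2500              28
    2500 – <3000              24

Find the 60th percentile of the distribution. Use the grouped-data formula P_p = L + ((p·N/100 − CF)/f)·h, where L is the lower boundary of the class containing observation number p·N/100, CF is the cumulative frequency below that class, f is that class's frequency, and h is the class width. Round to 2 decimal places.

N = 118; target position k = 60/100 · 118 = 70.8.
Cumulative frequencies: 13, 37, 66, 94, 118.
Observation 70.8 falls in the class 2000 – <2500.
L = 2000, CF = 66, f = 28, h = 500.
P60 = 2000 + ((70.8 − 66)/28)·500 = 2000 + 85.7143 = 2085.71.

2085.71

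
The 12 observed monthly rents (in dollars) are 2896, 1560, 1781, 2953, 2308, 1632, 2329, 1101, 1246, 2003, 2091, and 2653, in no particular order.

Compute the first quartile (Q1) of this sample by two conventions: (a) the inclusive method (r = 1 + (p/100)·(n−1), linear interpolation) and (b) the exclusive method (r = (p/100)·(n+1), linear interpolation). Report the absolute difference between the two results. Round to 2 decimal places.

Sorted: 1101, 1246, 1560, 1632, 1781, 2003, 2091, 2308, 2329, 2653, 2896, 2953.
n = 12.
(a) r = 3.75; between ranks 3 (1560) and 4 (1632): 1614.
(b) r = 3.25; between ranks 3 (1560) and 4 (1632): 1578.
|1614 − 1578| = 36.

36.00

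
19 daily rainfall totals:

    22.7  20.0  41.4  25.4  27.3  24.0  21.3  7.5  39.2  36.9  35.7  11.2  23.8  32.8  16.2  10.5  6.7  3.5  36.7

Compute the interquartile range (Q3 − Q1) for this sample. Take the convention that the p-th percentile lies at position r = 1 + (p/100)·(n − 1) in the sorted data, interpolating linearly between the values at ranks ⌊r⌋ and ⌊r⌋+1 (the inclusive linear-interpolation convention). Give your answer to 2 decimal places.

Sorted: 3.5, 6.7, 7.5, 10.5, 11.2, 16.2, 20.0, 21.3, 22.7, 23.8, 24.0, 25.4, 27.3, 32.8, 35.7, 36.7, 36.9, 39.2, 41.4.
n = 19.
P25: r = 5.5; ranks 5–6 are 11.2, 16.2; interpolating gives 13.7.
P75: r = 14.5; ranks 14–15 are 32.8, 35.7; interpolating gives 34.25.
Difference: 34.25 − 13.7 = 20.55.

20.55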